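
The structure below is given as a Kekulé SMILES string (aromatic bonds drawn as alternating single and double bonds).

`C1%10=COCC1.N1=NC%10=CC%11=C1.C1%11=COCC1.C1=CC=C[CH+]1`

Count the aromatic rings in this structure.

The SMILES encodes a five-membered ring of four carbons and one oxygen, with one C=C double bond and two sp³ carbons; a six-membered ring with two adjacent nitrogens and three alternating double bonds; a five-membered ring of four carbons and one oxygen, with one C=C double bond and two sp³ carbons; a five-membered all-carbon ring bearing a positive charge on one carbon, with two C=C double bonds.
The 5-membered ring with one oxygen has two sp³ carbons, so it is not fully conjugated — not aromatic (2,3-dihydrofuran).
The 6-membered ring with two nitrogens (1,2) is fully conjugated (every ring atom contributes a p orbital); 3 ring double bonds give 6 π electrons. That satisfies 4n+2 with n=1, so it is aromatic (pyridazine).
The second 5-membered ring with one oxygen has two sp³ carbons, so it is not fully conjugated — not aromatic (2,3-dihydrofuran).
The 5-membered ring has only sp² ring atoms; a planar conformation would have a fully conjugated π system of 4 electrons. But 4 = 4(1), which is 4n not 4n+2, so it is not aromatic (cyclopentadienyl cation).
1 of the 4 rings is aromatic. Total: 1.

1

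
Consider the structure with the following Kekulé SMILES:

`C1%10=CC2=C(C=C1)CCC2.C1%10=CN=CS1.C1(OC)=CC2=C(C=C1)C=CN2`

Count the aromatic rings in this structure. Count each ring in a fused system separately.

4

The SMILES encodes a six-membered carbon ring with three alternating C=C double bonds, fused to a saturated five-membered carbon ring; a five-membered ring with a sulfur at position 1 and a nitrogen at position 3 (in a C=N bond), with two double bonds; a six-membered carbon ring with three alternating C=C double bonds, fused to a five-membered ring containing one N–H nitrogen and two C=C double bonds.
The 6-membered ring is planar and fully conjugated; 3 ring double bonds give 6 π electrons. That satisfies 4n+2 with n=1, so it is aromatic (benzene ring).
The 5-membered ring has three sp³ carbons, so it is not fully conjugated — not aromatic (cyclopentane ring).
The 5-membered ring with one sulfur and one =N– is planar and fully conjugated; 2 ring double bonds (4 π electrons) plus a heteroatom lone pair (2) give 6 π electrons. That satisfies 4n+2 with n=1, so it is aromatic (thiazole).
The fused 6/5-membered bicyclic (with one N–H) is a single π system with 9 sp² atoms and 10 π electrons from ring double bonds plus a heteroatom lone pair. 10 = 4(2)+2, so the system is aromatic and both rings count as aromatic (indole).
4 of the 5 rings are aromatic. Total: 4.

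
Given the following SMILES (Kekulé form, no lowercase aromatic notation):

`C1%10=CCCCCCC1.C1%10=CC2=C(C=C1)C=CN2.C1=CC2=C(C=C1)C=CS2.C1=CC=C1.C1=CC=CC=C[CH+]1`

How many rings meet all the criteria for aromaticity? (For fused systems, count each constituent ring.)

The SMILES encodes an eight-membered carbon ring with one C=C double bond; a six-membered carbon ring with three alternating C=C double bonds, fused to a five-membered ring containing one N–H nitrogen and two C=C double bonds; a six-membered carbon ring with three alternating C=C double bonds, fused to a five-membered ring containing one sulfur and two C=C double bonds; a four-membered carbon ring with two alternating C=C double bonds; a seven-membered all-carbon ring bearing a positive charge on one carbon, with three C=C double bonds.
The 8-membered ring has six sp³ carbons, so it is not fully conjugated — not aromatic (cyclooctene).
The fused 6/5-membered bicyclic (with one N–H) is a single π system with 9 sp² atoms and 10 π electrons from ring double bonds plus a heteroatom lone pair. 10 = 4(2)+2, so the system is aromatic and both rings count as aromatic (indole).
The fused 6/5-membered bicyclic (with one sulfur) is a single π system with 9 sp² atoms and 10 π electrons from ring double bonds plus a heteroatom lone pair. 10 = 4(2)+2, so the system is aromatic and both rings count as aromatic (benzothiophene).
The 4-membered ring has only sp² ring atoms; a planar conformation would have a fully conjugated π system of 4 electrons. But 4 = 4(1), which is 4n not 4n+2, so it is not aromatic (cyclobutadiene) — cyclobutadiene is antiaromatic and distorts to a rectangle.
The 7-membered ring has a continuous p-orbital overlap around the ring; 3 ring double bonds (6 π electrons) plus the carbocation's empty p orbital (0, but keeps the ring conjugated) give 6 π electrons. That satisfies 4n+2 with n=1, so it is aromatic (tropylium cation).
5 of the 7 rings are aromatic. Total: 5.

5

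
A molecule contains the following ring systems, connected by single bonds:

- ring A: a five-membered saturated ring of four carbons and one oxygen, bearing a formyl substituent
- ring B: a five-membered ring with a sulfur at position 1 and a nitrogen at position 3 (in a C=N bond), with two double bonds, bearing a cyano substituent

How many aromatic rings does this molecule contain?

1

Ring A has only sp³ atoms, so it is not fully conjugated — not aromatic (tetrahydrofuran).
Ring B is planar and fully conjugated; 2 ring double bonds (4 π electrons) plus a heteroatom lone pair (2) give 6 π electrons. That satisfies 4n+2 with n=1, so ring B is aromatic (thiazole).
Aromatic: B. Total: 1.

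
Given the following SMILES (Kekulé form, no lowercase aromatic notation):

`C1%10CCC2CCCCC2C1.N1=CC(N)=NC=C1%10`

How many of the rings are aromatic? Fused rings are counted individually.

The SMILES encodes two fused six-membered saturated carbon rings; a six-membered ring with nitrogens at positions 1 and 4 and three alternating double bonds.
The 6-membered ring has only sp³ atoms, so it is not fully conjugated — not aromatic (cyclohexane ring).
The second 6-membered ring has only sp³ atoms, so it is not fully conjugated — not aromatic (cyclohexane ring).
The 6-membered ring with two nitrogens (1,4) is fully conjugated (every ring atom contributes a p orbital); 3 ring double bonds give 6 π electrons. 6 = 4(1)+2, so it is aromatic (pyrazine).
1 of the 3 rings is aromatic. Total: 1.

1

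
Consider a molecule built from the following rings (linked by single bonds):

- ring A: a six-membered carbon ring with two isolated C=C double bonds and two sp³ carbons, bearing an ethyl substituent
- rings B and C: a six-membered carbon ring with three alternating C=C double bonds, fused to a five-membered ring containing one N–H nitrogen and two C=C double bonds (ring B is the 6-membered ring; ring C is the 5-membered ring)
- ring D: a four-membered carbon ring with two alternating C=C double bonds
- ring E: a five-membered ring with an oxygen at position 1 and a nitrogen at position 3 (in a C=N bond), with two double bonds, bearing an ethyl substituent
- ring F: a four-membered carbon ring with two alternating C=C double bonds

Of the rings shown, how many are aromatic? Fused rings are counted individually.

3

Ring A has two sp³ carbons, so it is not fully conjugated — not aromatic (1,4-cyclohexadiene).
Rings B and C form a fused bicyclic system (with one N–H) with 9 sp² atoms and 10 π electrons from ring double bonds plus a heteroatom lone pair. 10 = 4(2)+2, so the system is aromatic and both rings count as aromatic (indole).
Ring D has only sp² ring atoms; a planar conformation would have a fully conjugated π system of 4 electrons. But 4 = 4(1), which is 4n not 4n+2, so ring D is not aromatic (cyclobutadiene) — cyclobutadiene is antiaromatic and distorts to a rectangle.
Ring E is fully conjugated (every ring atom contributes a p orbital); 2 ring double bonds (4 π electrons) plus a heteroatom lone pair (2) give 6 π electrons. 6 = 4(1)+2, so ring E is aromatic (oxazole).
Ring F has only sp² ring atoms; a planar conformation would have a fully conjugated π system of 4 electrons. But 4 = 4(1), which is 4n not 4n+2, so ring F is not aromatic (cyclobutadiene) — cyclobutadiene is antiaromatic and distorts to a rectangle.
Aromatic: B, C, E. Total: 3.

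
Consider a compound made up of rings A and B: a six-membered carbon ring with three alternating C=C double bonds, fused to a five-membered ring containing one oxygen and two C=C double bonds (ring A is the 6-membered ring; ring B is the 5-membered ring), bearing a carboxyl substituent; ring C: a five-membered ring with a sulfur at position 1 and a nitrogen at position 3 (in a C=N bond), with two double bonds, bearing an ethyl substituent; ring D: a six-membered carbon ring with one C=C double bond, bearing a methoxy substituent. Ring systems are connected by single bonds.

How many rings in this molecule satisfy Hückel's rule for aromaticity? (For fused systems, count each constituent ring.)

Rings A and B form a fused bicyclic system (with one oxygen) with 9 sp² atoms and 10 π electrons from ring double bonds plus a heteroatom lone pair. 10 = 4(2)+2, so the system is aromatic and both rings count as aromatic (benzofuran).
Ring C is planar and fully conjugated; 2 ring double bonds (4 π electrons) plus a heteroatom lone pair (2) give 6 π electrons. 6 = 4(1)+2, so ring C is aromatic (thiazole).
Ring D has four sp³ carbons, so it is not fully conjugated — not aromatic (cyclohexene).
Aromatic: A, B, C. Total: 3.

3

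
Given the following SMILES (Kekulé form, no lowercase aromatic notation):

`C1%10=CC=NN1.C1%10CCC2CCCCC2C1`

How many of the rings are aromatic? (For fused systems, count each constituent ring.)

1

The SMILES encodes a five-membered ring with two adjacent nitrogens (one bearing H, one in a double bond) and two double bonds; two fused six-membered saturated carbon rings.
The 5-membered ring with two adjacent nitrogens (one N–H, one =N–) is planar and fully conjugated; 2 ring double bonds (4 π electrons) plus a heteroatom lone pair (2) give 6 π electrons. 6 = 4(1)+2, so it is aromatic (pyrazole).
The 6-membered ring has only sp³ atoms, so it is not fully conjugated — not aromatic (cyclohexane ring).
The second 6-membered ring has only sp³ atoms, so it is not fully conjugated — not aromatic (cyclohexane ring).
1 of the 3 rings is aromatic. Total: 1.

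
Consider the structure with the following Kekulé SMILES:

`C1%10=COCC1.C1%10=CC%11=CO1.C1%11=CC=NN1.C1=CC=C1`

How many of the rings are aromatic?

2

The SMILES encodes a five-membered ring of four carbons and one oxygen, with one C=C double bond and two sp³ carbons; a five-membered ring of four carbons and one oxygen, with two C=C double bonds; a five-membered ring with two adjacent nitrogens (one bearing H, one in a double bond) and two double bonds; a four-membered carbon ring with two alternating C=C double bonds.
The 5-membered ring with one oxygen has two sp³ carbons, so it is not fully conjugated — not aromatic (2,3-dihydrofuran).
The second 5-membered ring with one oxygen is planar and fully conjugated; 2 ring double bonds (4 π electrons) plus a heteroatom lone pair (2) give 6 π electrons. 6 = 4(1)+2, so it is aromatic (furan).
The 5-membered ring with two adjacent nitrogens (one N–H, one =N–) has a continuous p-orbital overlap around the ring; 2 ring double bonds (4 π electrons) plus a heteroatom lone pair (2) give 6 π electrons. 6 = 4(1)+2, so it is aromatic (pyrazole).
The 4-membered ring has only sp² ring atoms; a planar conformation would have a fully conjugated π system of 4 electrons. But 4 = 4(1), which is 4n not 4n+2, so it is not aromatic (cyclobutadiene) — cyclobutadiene is antiaromatic and distorts to a rectangle.
2 of the 4 rings are aromatic. Total: 2.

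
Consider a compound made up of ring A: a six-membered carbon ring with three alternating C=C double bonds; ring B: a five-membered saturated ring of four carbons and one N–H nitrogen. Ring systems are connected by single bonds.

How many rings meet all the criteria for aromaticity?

Ring A is planar and fully conjugated; 3 ring double bonds give 6 π electrons. That satisfies 4n+2 with n=1, so ring A is aromatic (benzene).
Ring B has only sp³ atoms, so it is not fully conjugated — not aromatic (pyrrolidine).
Aromatic: A. Total: 1.

1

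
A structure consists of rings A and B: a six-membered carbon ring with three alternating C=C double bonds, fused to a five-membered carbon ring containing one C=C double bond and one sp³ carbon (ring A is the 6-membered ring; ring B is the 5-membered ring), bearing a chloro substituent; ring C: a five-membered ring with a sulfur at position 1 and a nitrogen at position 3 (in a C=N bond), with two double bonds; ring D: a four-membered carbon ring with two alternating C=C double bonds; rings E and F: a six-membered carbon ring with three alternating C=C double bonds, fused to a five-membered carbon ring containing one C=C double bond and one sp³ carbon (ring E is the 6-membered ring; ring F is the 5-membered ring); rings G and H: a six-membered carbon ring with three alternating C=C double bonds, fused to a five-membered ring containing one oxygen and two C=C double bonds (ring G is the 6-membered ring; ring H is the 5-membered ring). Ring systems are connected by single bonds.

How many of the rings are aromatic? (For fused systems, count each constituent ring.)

Ring A is planar and fully conjugated; 3 ring double bonds give 6 π electrons. Since 6 = 4n+2 (n=1), ring A is aromatic (benzene ring).
Ring B has one sp³ carbon, so it is not fully conjugated — not aromatic (cyclopentene ring).
Ring C has a continuous p-orbital overlap around the ring; 2 ring double bonds (4 π electrons) plus a heteroatom lone pair (2) give 6 π electrons. That satisfies 4n+2 with n=1, so ring C is aromatic (thiazole).
Ring D has only sp² ring atoms; a planar conformation would have a fully conjugated π system of 4 electrons. But 4 = 4(1), which is 4n not 4n+2, so ring D is not aromatic (cyclobutadiene) — cyclobutadiene is antiaromatic and distorts to a rectangle.
Ring E is fully conjugated (every ring atom contributes a p orbital); 3 ring double bonds give 6 π electrons. That satisfies 4n+2 with n=1, so ring E is aromatic (benzene ring).
Ring F has one sp³ carbon, so it is not fully conjugated — not aromatic (cyclopentene ring).
Rings G and H form a fused bicyclic system (with one oxygen) with 9 sp² atoms and 10 π electrons from ring double bonds plus a heteroatom lone pair. 10 = 4(2)+2, so the system is aromatic and both rings count as aromatic (benzofuran).
Aromatic: A, C, E, G, H. Total: 5.

5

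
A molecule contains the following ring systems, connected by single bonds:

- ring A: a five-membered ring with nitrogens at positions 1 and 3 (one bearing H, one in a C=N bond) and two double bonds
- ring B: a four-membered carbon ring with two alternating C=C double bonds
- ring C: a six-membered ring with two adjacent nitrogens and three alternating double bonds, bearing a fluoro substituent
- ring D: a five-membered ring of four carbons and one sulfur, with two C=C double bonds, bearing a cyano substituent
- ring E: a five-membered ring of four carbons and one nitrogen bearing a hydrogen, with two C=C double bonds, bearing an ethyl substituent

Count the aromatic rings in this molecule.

Ring A is fully conjugated (every ring atom contributes a p orbital); 2 ring double bonds (4 π electrons) plus a heteroatom lone pair (2) give 6 π electrons. That satisfies 4n+2 with n=1, so ring A is aromatic (imidazole).
Ring B has only sp² ring atoms; a planar conformation would have a fully conjugated π system of 4 electrons. But 4 = 4(1), which is 4n not 4n+2, so ring B is not aromatic (cyclobutadiene) — cyclobutadiene is antiaromatic and distorts to a rectangle.
Ring C is planar and fully conjugated; 3 ring double bonds give 6 π electrons. Since 6 = 4n+2 (n=1), ring C is aromatic (pyridazine).
Ring D is fully conjugated (every ring atom contributes a p orbital); 2 ring double bonds (4 π electrons) plus a heteroatom lone pair (2) give 6 π electrons. Since 6 = 4n+2 (n=1), ring D is aromatic (thiophene).
Ring E is planar and fully conjugated; 2 ring double bonds (4 π electrons) plus a heteroatom lone pair (2) give 6 π electrons. Since 6 = 4n+2 (n=1), ring E is aromatic (pyrrole).
Aromatic: A, C, D, E. Total: 4.

4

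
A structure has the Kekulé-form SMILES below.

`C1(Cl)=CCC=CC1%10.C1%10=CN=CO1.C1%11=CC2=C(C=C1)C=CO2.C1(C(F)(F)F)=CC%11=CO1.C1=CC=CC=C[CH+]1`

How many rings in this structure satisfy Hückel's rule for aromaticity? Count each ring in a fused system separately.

The SMILES encodes a six-membered carbon ring with two isolated C=C double bonds and two sp³ carbons; a five-membered ring with an oxygen at position 1 and a nitrogen at position 3 (in a C=N bond), with two double bonds; a six-membered carbon ring with three alternating C=C double bonds, fused to a five-membered ring containing one oxygen and two C=C double bonds; a five-membered ring of four carbons and one oxygen, with two C=C double bonds; a seven-membered all-carbon ring bearing a positive charge on one carbon, with three C=C double bonds.
The 6-membered ring has two sp³ carbons, so it is not fully conjugated — not aromatic (1,4-cyclohexadiene).
The 5-membered ring with one oxygen and one =N– is fully conjugated (every ring atom contributes a p orbital); 2 ring double bonds (4 π electrons) plus a heteroatom lone pair (2) give 6 π electrons. That satisfies 4n+2 with n=1, so it is aromatic (oxazole).
The fused 6/5-membered bicyclic (with one oxygen) is a single π system with 9 sp² atoms and 10 π electrons from ring double bonds plus a heteroatom lone pair. 10 = 4(2)+2, so the system is aromatic and both rings count as aromatic (benzofuran).
The 5-membered ring with one oxygen is planar and fully conjugated; 2 ring double bonds (4 π electrons) plus a heteroatom lone pair (2) give 6 π electrons. Since 6 = 4n+2 (n=1), it is aromatic (furan).
The 7-membered ring is planar and fully conjugated; 3 ring double bonds (6 π electrons) plus the carbocation's empty p orbital (0, but keeps the ring conjugated) give 6 π electrons. Since 6 = 4n+2 (n=1), it is aromatic (tropylium cation).
5 of the 6 rings are aromatic. Total: 5.

5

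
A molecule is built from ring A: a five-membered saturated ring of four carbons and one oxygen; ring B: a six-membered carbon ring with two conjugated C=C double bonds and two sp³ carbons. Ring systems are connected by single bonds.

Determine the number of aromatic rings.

0

Ring A has only sp³ atoms, so it is not fully conjugated — not aromatic (tetrahydrofuran).
Ring B has two sp³ carbons, so it is not fully conjugated — not aromatic (1,3-cyclohexadiene).
No ring is aromatic. Total: 0.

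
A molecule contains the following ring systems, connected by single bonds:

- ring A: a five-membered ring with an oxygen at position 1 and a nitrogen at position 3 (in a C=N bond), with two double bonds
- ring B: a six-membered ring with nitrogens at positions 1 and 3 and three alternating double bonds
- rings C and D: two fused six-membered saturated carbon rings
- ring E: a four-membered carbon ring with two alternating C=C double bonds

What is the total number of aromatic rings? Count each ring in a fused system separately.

Ring A has a continuous p-orbital overlap around the ring; 2 ring double bonds (4 π electrons) plus a heteroatom lone pair (2) give 6 π electrons. Since 6 = 4n+2 (n=1), ring A is aromatic (oxazole).
Ring B is fully conjugated (every ring atom contributes a p orbital); 3 ring double bonds give 6 π electrons. Since 6 = 4n+2 (n=1), ring B is aromatic (pyrimidine).
Ring C has only sp³ atoms, so it is not fully conjugated — not aromatic (cyclohexane ring).
Ring D has only sp³ atoms, so it is not fully conjugated — not aromatic (cyclohexane ring).
Ring E has only sp² ring atoms; a planar conformation would have a fully conjugated π system of 4 electrons. But 4 = 4(1), which is 4n not 4n+2, so ring E is not aromatic (cyclobutadiene) — cyclobutadiene is antiaromatic and distorts to a rectangle.
Aromatic: A, B. Total: 2.

2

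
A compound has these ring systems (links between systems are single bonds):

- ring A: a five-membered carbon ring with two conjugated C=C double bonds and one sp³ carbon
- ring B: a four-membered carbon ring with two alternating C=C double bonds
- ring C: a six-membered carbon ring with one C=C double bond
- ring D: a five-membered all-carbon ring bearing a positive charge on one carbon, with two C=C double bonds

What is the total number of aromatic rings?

Ring A has one sp³ carbon, so it is not fully conjugated — not aromatic (cyclopentadiene).
Ring B has only sp² ring atoms; a planar conformation would have a fully conjugated π system of 4 electrons. But 4 = 4(1), which is 4n not 4n+2, so ring B is not aromatic (cyclobutadiene) — cyclobutadiene is antiaromatic and distorts to a rectangle.
Ring C has four sp³ carbons, so it is not fully conjugated — not aromatic (cyclohexene).
Ring D has only sp² ring atoms; a planar conformation would have a fully conjugated π system of 4 electrons. But 4 = 4(1), which is 4n not 4n+2, so ring D is not aromatic (cyclopentadienyl cation).
No ring is aromatic. Total: 0.

0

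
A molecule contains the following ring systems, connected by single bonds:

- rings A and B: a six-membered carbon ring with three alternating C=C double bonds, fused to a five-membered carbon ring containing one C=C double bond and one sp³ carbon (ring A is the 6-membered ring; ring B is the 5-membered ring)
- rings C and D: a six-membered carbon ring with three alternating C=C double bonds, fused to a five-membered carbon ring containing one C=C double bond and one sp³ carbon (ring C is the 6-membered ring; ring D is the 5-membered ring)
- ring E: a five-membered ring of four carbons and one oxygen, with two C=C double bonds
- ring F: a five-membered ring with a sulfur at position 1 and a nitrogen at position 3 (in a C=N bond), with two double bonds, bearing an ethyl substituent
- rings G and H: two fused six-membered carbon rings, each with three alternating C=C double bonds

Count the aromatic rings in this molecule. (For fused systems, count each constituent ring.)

Ring A has a continuous p-orbital overlap around the ring; 3 ring double bonds give 6 π electrons. That satisfies 4n+2 with n=1, so ring A is aromatic (benzene ring).
Ring B has one sp³ carbon, so it is not fully conjugated — not aromatic (cyclopentene ring).
Ring C is planar and fully conjugated; 3 ring double bonds give 6 π electrons. 6 = 4(1)+2, so ring C is aromatic (benzene ring).
Ring D has one sp³ carbon, so it is not fully conjugated — not aromatic (cyclopentene ring).
Ring E has a continuous p-orbital overlap around the ring; 2 ring double bonds (4 π electrons) plus a heteroatom lone pair (2) give 6 π electrons. Since 6 = 4n+2 (n=1), ring E is aromatic (furan).
Ring F has a continuous p-orbital overlap around the ring; 2 ring double bonds (4 π electrons) plus a heteroatom lone pair (2) give 6 π electrons. 6 = 4(1)+2, so ring F is aromatic (thiazole).
Rings G and H form a fused bicyclic system with 10 sp² atoms and 10 π electrons from ring double bonds. 10 = 4(2)+2, so the system is aromatic and both rings count as aromatic (naphthalene).
Aromatic: A, C, E, F, G, H. Total: 6.

6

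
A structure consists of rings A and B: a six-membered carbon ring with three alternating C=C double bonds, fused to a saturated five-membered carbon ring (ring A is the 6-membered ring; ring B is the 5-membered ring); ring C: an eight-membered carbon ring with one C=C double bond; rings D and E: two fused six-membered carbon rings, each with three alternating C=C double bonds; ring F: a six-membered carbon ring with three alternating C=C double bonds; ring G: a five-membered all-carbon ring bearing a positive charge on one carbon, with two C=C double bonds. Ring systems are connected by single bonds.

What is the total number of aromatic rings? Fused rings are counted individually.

Ring A is planar and fully conjugated; 3 ring double bonds give 6 π electrons. Since 6 = 4n+2 (n=1), ring A is aromatic (benzene ring).
Ring B has three sp³ carbons, so it is not fully conjugated — not aromatic (cyclopentane ring).
Ring C has six sp³ carbons, so it is not fully conjugated — not aromatic (cyclooctene).
Rings D and E form a fused bicyclic system with 10 sp² atoms and 10 π electrons from ring double bonds. 10 = 4(2)+2, so the system is aromatic and both rings count as aromatic (naphthalene).
Ring F is fully conjugated (every ring atom contributes a p orbital); 3 ring double bonds give 6 π electrons. 6 = 4(1)+2, so ring F is aromatic (benzene).
Ring G has only sp² ring atoms; a planar conformation would have a fully conjugated π system of 4 electrons. But 4 = 4(1), which is 4n not 4n+2, so ring G is not aromatic (cyclopentadienyl cation).
Aromatic: A, D, E, F. Total: 4.

4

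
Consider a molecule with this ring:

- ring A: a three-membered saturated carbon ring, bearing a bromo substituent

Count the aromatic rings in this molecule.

0

Ring A has only sp³ atoms, so it is not fully conjugated — not aromatic (cyclopropane).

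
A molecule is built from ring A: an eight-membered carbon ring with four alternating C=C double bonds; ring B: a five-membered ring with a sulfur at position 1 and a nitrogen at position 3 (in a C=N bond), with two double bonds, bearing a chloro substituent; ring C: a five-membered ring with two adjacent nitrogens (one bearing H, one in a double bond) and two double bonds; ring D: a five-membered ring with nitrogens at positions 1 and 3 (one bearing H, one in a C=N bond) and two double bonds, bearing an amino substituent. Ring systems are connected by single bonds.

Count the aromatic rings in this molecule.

Ring A has only sp² ring atoms; a planar conformation would have a fully conjugated π system of 8 electrons. But 8 = 4(2), which is 4n not 4n+2, so ring A is not aromatic (cyclooctatetraene) — cyclooctatetraene distorts into a non-planar tub to avoid antiaromaticity.
Ring B has a continuous p-orbital overlap around the ring; 2 ring double bonds (4 π electrons) plus a heteroatom lone pair (2) give 6 π electrons. That satisfies 4n+2 with n=1, so ring B is aromatic (thiazole).
Ring C has a continuous p-orbital overlap around the ring; 2 ring double bonds (4 π electrons) plus a heteroatom lone pair (2) give 6 π electrons. 6 = 4(1)+2, so ring C is aromatic (pyrazole).
Ring D is fully conjugated (every ring atom contributes a p orbital); 2 ring double bonds (4 π electrons) plus a heteroatom lone pair (2) give 6 π electrons. Since 6 = 4n+2 (n=1), ring D is aromatic (imidazole).
Aromatic: B, C, D. Total: 3.

3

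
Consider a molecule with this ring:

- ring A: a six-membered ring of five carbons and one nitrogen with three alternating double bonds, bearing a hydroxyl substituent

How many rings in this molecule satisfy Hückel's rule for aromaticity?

1

Ring A is planar and fully conjugated; 3 ring double bonds give 6 π electrons. That satisfies 4n+2 with n=1, so ring A is aromatic (pyridine).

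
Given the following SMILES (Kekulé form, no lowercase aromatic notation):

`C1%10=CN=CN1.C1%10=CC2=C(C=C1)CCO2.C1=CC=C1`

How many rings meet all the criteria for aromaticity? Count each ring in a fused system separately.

2

The SMILES encodes a five-membered ring with nitrogens at positions 1 and 3 (one bearing H, one in a C=N bond) and two double bonds; a six-membered carbon ring with three alternating C=C double bonds, fused to a five-membered ring containing one oxygen and two sp³ carbons; a four-membered carbon ring with two alternating C=C double bonds.
The 5-membered ring with two nitrogens (one N–H, one =N–) is planar and fully conjugated; 2 ring double bonds (4 π electrons) plus a heteroatom lone pair (2) give 6 π electrons. 6 = 4(1)+2, so it is aromatic (imidazole).
The 6-membered ring is planar and fully conjugated; 3 ring double bonds give 6 π electrons. That satisfies 4n+2 with n=1, so it is aromatic (benzene ring).
The 5-membered ring with one oxygen has two sp³ carbons, so it is not fully conjugated — not aromatic (oxolane ring).
The 4-membered ring has only sp² ring atoms; a planar conformation would have a fully conjugated π system of 4 electrons. But 4 = 4(1), which is 4n not 4n+2, so it is not aromatic (cyclobutadiene) — cyclobutadiene is antiaromatic and distorts to a rectangle.
2 of the 4 rings are aromatic. Total: 2.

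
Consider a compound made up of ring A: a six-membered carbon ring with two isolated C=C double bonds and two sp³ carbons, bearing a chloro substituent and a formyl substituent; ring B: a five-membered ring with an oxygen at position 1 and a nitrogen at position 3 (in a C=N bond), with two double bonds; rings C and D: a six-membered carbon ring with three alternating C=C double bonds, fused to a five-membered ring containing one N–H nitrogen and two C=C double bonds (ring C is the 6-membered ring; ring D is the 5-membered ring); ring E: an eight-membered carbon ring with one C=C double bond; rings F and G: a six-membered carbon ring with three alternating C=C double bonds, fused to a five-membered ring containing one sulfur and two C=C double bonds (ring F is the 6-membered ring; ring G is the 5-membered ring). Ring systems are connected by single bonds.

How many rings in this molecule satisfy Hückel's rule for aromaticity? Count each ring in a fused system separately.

5

Ring A has two sp³ carbons, so it is not fully conjugated — not aromatic (1,4-cyclohexadiene).
Ring B is planar and fully conjugated; 2 ring double bonds (4 π electrons) plus a heteroatom lone pair (2) give 6 π electrons. That satisfies 4n+2 with n=1, so ring B is aromatic (oxazole).
Rings C and D form a fused bicyclic system (with one N–H) with 9 sp² atoms and 10 π electrons from ring double bonds plus a heteroatom lone pair. 10 = 4(2)+2, so the system is aromatic and both rings count as aromatic (indole).
Ring E has six sp³ carbons, so it is not fully conjugated — not aromatic (cyclooctene).
Rings F and G form a fused bicyclic system (with one sulfur) with 9 sp² atoms and 10 π electrons from ring double bonds plus a heteroatom lone pair. 10 = 4(2)+2, so the system is aromatic and both rings count as aromatic (benzothiophene).
Aromatic: B, C, D, F, G. Total: 5.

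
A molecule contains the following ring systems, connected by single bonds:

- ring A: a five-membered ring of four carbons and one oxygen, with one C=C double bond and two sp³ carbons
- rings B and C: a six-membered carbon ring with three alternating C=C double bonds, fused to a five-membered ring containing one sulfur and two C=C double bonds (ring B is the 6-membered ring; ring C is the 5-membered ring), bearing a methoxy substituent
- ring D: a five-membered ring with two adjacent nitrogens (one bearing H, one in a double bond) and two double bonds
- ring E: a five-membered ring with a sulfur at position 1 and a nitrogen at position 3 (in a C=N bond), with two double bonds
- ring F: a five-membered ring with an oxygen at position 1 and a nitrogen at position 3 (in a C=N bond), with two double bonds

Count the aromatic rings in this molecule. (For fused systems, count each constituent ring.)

Ring A has two sp³ carbons, so it is not fully conjugated — not aromatic (2,3-dihydrofuran).
Rings B and C form a fused bicyclic system (with one sulfur) with 9 sp² atoms and 10 π electrons from ring double bonds plus a heteroatom lone pair. 10 = 4(2)+2, so the system is aromatic and both rings count as aromatic (benzothiophene).
Ring D has a continuous p-orbital overlap around the ring; 2 ring double bonds (4 π electrons) plus a heteroatom lone pair (2) give 6 π electrons. That satisfies 4n+2 with n=1, so ring D is aromatic (pyrazole).
Ring E has a continuous p-orbital overlap around the ring; 2 ring double bonds (4 π electrons) plus a heteroatom lone pair (2) give 6 π electrons. Since 6 = 4n+2 (n=1), ring E is aromatic (thiazole).
Ring F has a continuous p-orbital overlap around the ring; 2 ring double bonds (4 π electrons) plus a heteroatom lone pair (2) give 6 π electrons. Since 6 = 4n+2 (n=1), ring F is aromatic (oxazole).
Aromatic: B, C, D, E, F. Total: 5.

5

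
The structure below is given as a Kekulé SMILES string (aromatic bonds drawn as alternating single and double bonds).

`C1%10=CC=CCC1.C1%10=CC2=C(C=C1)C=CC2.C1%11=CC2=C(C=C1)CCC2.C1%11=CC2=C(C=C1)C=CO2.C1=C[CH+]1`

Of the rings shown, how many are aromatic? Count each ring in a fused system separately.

5

The SMILES encodes a six-membered carbon ring with two conjugated C=C double bonds and two sp³ carbons; a six-membered carbon ring with three alternating C=C double bonds, fused to a five-membered carbon ring containing one C=C double bond and one sp³ carbon; a six-membered carbon ring with three alternating C=C double bonds, fused to a saturated five-membered carbon ring; a six-membered carbon ring with three alternating C=C double bonds, fused to a five-membered ring containing one oxygen and two C=C double bonds; a three-membered all-carbon ring bearing a positive charge on one carbon, with one C=C double bond.
The 6-membered ring has two sp³ carbons, so it is not fully conjugated — not aromatic (1,3-cyclohexadiene).
The second 6-membered ring has a continuous p-orbital overlap around the ring; 3 ring double bonds give 6 π electrons. 6 = 4(1)+2, so it is aromatic (benzene ring).
The 5-membered ring has one sp³ carbon, so it is not fully conjugated — not aromatic (cyclopentene ring).
The third 6-membered ring is planar and fully conjugated; 3 ring double bonds give 6 π electrons. Since 6 = 4n+2 (n=1), it is aromatic (benzene ring).
The second 5-membered ring has three sp³ carbons, so it is not fully conjugated — not aromatic (cyclopentane ring).
The fused 6/5-membered bicyclic (with one oxygen) is a single π system with 9 sp² atoms and 10 π electrons from ring double bonds plus a heteroatom lone pair. 10 = 4(2)+2, so the system is aromatic and both rings count as aromatic (benzofuran).
The 3-membered ring is planar and fully conjugated; 1 ring double bond (2 π electrons) plus the carbocation's empty p orbital (0, but keeps the ring conjugated) give 2 π electrons. Since 2 = 4n+2 (n=0), it is aromatic (cyclopropenyl cation).
5 of the 8 rings are aromatic. Total: 5.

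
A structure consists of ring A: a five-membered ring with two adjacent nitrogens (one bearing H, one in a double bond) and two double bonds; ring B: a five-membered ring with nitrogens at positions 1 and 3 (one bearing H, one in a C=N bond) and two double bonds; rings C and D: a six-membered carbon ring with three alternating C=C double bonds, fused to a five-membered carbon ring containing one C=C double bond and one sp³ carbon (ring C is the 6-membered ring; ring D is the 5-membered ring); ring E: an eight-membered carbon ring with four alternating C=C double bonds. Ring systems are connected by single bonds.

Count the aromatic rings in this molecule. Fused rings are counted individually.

3

Ring A is planar and fully conjugated; 2 ring double bonds (4 π electrons) plus a heteroatom lone pair (2) give 6 π electrons. Since 6 = 4n+2 (n=1), ring A is aromatic (pyrazole).
Ring B is planar and fully conjugated; 2 ring double bonds (4 π electrons) plus a heteroatom lone pair (2) give 6 π electrons. Since 6 = 4n+2 (n=1), ring B is aromatic (imidazole).
Ring C is planar and fully conjugated; 3 ring double bonds give 6 π electrons. Since 6 = 4n+2 (n=1), ring C is aromatic (benzene ring).
Ring D has one sp³ carbon, so it is not fully conjugated — not aromatic (cyclopentene ring).
Ring E has only sp² ring atoms; a planar conformation would have a fully conjugated π system of 8 electrons. But 8 = 4(2), which is 4n not 4n+2, so ring E is not aromatic (cyclooctatetraene) — cyclooctatetraene distorts into a non-planar tub to avoid antiaromaticity.
Aromatic: A, B, C. Total: 3.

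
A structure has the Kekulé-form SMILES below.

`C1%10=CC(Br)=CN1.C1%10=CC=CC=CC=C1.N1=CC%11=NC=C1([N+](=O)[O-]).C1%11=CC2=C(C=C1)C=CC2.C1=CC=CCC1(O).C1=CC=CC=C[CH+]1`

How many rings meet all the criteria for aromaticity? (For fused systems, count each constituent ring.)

The SMILES encodes a five-membered ring of four carbons and one nitrogen bearing a hydrogen, with two C=C double bonds; an eight-membered carbon ring with four alternating C=C double bonds; a six-membered ring with nitrogens at positions 1 and 4 and three alternating double bonds; a six-membered carbon ring with three alternating C=C double bonds, fused to a five-membered carbon ring containing one C=C double bond and one sp³ carbon; a six-membered carbon ring with two conjugated C=C double bonds and two sp³ carbons; a seven-membered all-carbon ring bearing a positive charge on one carbon, with three C=C double bonds.
The 5-membered ring with one N–H is planar and fully conjugated; 2 ring double bonds (4 π electrons) plus a heteroatom lone pair (2) give 6 π electrons. Since 6 = 4n+2 (n=1), it is aromatic (pyrrole).
The 8-membered ring has only sp² ring atoms; a planar conformation would have a fully conjugated π system of 8 electrons. But 8 = 4(2), which is 4n not 4n+2, so it is not aromatic (cyclooctatetraene) — cyclooctatetraene distorts into a non-planar tub to avoid antiaromaticity.
The 6-membered ring with two nitrogens (1,4) has a continuous p-orbital overlap around the ring; 3 ring double bonds give 6 π electrons. 6 = 4(1)+2, so it is aromatic (pyrazine).
The 6-membered ring is fully conjugated (every ring atom contributes a p orbital); 3 ring double bonds give 6 π electrons. 6 = 4(1)+2, so it is aromatic (benzene ring).
The 5-membered ring has one sp³ carbon, so it is not fully conjugated — not aromatic (cyclopentene ring).
The second 6-membered ring has two sp³ carbons, so it is not fully conjugated — not aromatic (1,3-cyclohexadiene).
The 7-membered ring has a continuous p-orbital overlap around the ring; 3 ring double bonds (6 π electrons) plus the carbocation's empty p orbital (0, but keeps the ring conjugated) give 6 π electrons. 6 = 4(1)+2, so it is aromatic (tropylium cation).
4 of the 7 rings are aromatic. Total: 4.

4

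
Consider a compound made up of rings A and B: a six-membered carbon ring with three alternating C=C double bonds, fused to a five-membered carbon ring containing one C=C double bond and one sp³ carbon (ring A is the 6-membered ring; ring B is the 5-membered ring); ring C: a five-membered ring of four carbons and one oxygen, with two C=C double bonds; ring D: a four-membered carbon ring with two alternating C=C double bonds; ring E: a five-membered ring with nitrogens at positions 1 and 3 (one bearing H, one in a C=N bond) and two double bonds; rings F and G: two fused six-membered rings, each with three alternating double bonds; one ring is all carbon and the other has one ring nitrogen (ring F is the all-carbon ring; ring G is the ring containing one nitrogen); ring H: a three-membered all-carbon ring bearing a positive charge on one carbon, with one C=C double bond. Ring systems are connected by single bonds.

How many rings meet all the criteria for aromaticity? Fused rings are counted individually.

Ring A is planar and fully conjugated; 3 ring double bonds give 6 π electrons. Since 6 = 4n+2 (n=1), ring A is aromatic (benzene ring).
Ring B has one sp³ carbon, so it is not fully conjugated — not aromatic (cyclopentene ring).
Ring C has a continuous p-orbital overlap around the ring; 2 ring double bonds (4 π electrons) plus a heteroatom lone pair (2) give 6 π electrons. Since 6 = 4n+2 (n=1), ring C is aromatic (furan).
Ring D has only sp² ring atoms; a planar conformation would have a fully conjugated π system of 4 electrons. But 4 = 4(1), which is 4n not 4n+2, so ring D is not aromatic (cyclobutadiene) — cyclobutadiene is antiaromatic and distorts to a rectangle.
Ring E is planar and fully conjugated; 2 ring double bonds (4 π electrons) plus a heteroatom lone pair (2) give 6 π electrons. 6 = 4(1)+2, so ring E is aromatic (imidazole).
Rings F and G form a fused bicyclic system (with one nitrogen) with 10 sp² atoms and 10 π electrons from ring double bonds. 10 = 4(2)+2, so the system is aromatic and both rings count as aromatic (quinoline).
Ring H is fully conjugated (every ring atom contributes a p orbital); 1 ring double bond (2 π electrons) plus the carbocation's empty p orbital (0, but keeps the ring conjugated) give 2 π electrons. That satisfies 4n+2 with n=0, so ring H is aromatic (cyclopropenyl cation).
Aromatic: A, C, E, F, G, H. Total: 6.

6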